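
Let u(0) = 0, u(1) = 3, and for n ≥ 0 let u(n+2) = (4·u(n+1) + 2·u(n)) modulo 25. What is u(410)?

17

We have u(0) = 0; u(1) = 3; u(2) = 12; u(3) = 4; u(4) = 15; u(5) = 18; u(6) = 2; u(7) = 19; u(8) = 5; u(9) = 8; u(10) = 17; u(11) = 9; u(12) = 20; u(13) = 23; u(14) = 7; u(15) = 24; u(16) = 10; u(17) = 13; u(18) = 22; u(19) = 14; u(20) = 0; u(21) = 3.
Since (u(20), u(21)) = (u(0), u(1)) = (0, 3) (two consecutive terms determine the rest), the sequence is periodic with period 20.
So u(410) = u(0 + ((410-0) mod 20)) = u(10) = 17.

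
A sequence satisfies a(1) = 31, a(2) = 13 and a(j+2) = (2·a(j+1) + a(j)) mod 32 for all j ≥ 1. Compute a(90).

13

Listing terms: a(1) = 31; a(2) = 13; a(3) = 25; a(4) = 31; a(5) = 23; a(6) = 13; a(7) = 17; a(8) = 15; a(9) = 15; a(10) = 13; a(11) = 9; a(12) = 31; a(13) = 7; a(14) = 13; a(15) = 1; a(16) = 15; a(17) = 31; a(18) = 13.
Since (a(17), a(18)) = (a(1), a(2)) = (31, 13) (two consecutive terms determine the rest), the sequence is periodic with period 16.
(90 - 1) mod 16 = 9, so a(90) = a(10) = 13.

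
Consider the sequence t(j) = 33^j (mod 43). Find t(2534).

Computing terms: t(1) = 33,  t(2) = 14,  t(3) = 32,  t(4) = 24,  t(5) = 18,  t(6) = 35,  t(7) = 37,  t(8) = 17,  t(9) = 2,  t(10) = 23,  t(11) = 28,  t(12) = 21,  t(13) = 5,  t(14) = 36,  t(15) = 27,  t(16) = 31,  t(17) = 34,  t(18) = 4,  t(19) = 3,  t(20) = 13,  t(21) = 42,  t(22) = 10,  t(23) = 29,  t(24) = 11,  t(25) = 19,  t(26) = 25,  t(27) = 8,  t(28) = 6,  t(29) = 26,  t(30) = 41,  t(31) = 20,  t(32) = 15,  t(33) = 22,  t(34) = 38,  t(35) = 7,  t(36) = 16,  t(37) = 12,  t(38) = 9,  t(39) = 39,  t(40) = 40,  t(41) = 30,  t(42) = 1,  t(43) = 33.
Since t(43) = t(1) = 33, the sequence is periodic with period 42.
(2534 - 1) mod 42 = 13, so t(2534) = t(14) = 36.

36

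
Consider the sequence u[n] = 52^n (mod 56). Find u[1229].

40

Computing terms: u[1] = 52,  u[2] = 16,  u[3] = 48,  u[4] = 32,  u[5] = 40,  u[6] = 8,  u[7] = 24,  u[8] = 16.
Since u[8] = u[2] = 16, the sequence is eventually periodic: after a pre-period of length 1 it cycles with period 6.
For n ≥ 2, u[n] depends only on (n - 2) mod 6. (1229 - 2) mod 6 = 3, so u[1229] = u[5] = 40.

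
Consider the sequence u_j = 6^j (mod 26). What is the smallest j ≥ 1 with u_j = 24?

Computing terms: u_0 = 1,  u_1 = 6,  u_2 = 10,  u_3 = 8,  u_4 = 22,  u_5 = 2,  u_6 = 12,  u_7 = 20,  u_8 = 16,  u_9 = 18,  u_{10} = 4,  u_{11} = 24,  u_{12} = 14,  u_{13} = 6.
Since u_{13} = u_1 = 6, the sequence is eventually periodic: after a pre-period of length 1 it cycles with period 12.
The value 24 first appears (with j ≥ 1) at u_{11}.

11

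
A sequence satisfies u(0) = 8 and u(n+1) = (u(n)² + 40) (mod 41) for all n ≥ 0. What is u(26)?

We have u(0) = 8,  u(1) = 22,  u(2) = 32,  u(3) = 39,  u(4) = 3,  u(5) = 8.
The sequence repeats with period 5.
(26 - 0) mod 5 = 1, so u(26) = u(1) = 22.

22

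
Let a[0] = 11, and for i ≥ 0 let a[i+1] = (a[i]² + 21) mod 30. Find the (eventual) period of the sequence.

6

a[0] = 11,  a[1] = 22,  a[2] = 25,  a[3] = 16,  a[4] = 7,  a[5] = 10,  a[6] = 1,  a[7] = 22.
Since a[7] = a[1] = 22, the sequence is eventually periodic: after a pre-period of length 1 it cycles with period 6.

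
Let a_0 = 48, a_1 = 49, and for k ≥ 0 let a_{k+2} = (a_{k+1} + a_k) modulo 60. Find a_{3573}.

14

We have a_0 = 48,  a_1 = 49,  a_2 = 37,  a_3 = 26,  a_4 = 3,  a_5 = 29,  a_6 = 32,  a_7 = 1,  a_8 = 33,  a_9 = 34,  a_{10} = 7,  a_{11} = 41,  a_{12} = 48,  a_{13} = 29,  a_{14} = 17,  a_{15} = 46,  a_{16} = 3,  a_{17} = 49,  a_{18} = 52,  a_{19} = 41,  a_{20} = 33,  a_{21} = 14,  a_{22} = 47,  a_{23} = 1,  a_{24} = 48,  a_{25} = 49.
Since (a_{24}, a_{25}) = (a_0, a_1) = (48, 49) (two consecutive terms determine the rest), the sequence is periodic with period 24.
So a_{3573} = a_{0 + ((3573-0) mod 24)} = a_{21} = 14.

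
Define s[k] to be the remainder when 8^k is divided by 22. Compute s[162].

s[1] = 8, s[2] = 20, s[3] = 6, s[4] = 4, s[5] = 10, s[6] = 14, s[7] = 2, s[8] = 16, s[9] = 18, s[10] = 12, s[11] = 8.
Since s[11] = s[1] = 8, the sequence is periodic with period 10.
(162 - 1) mod 10 = 1, so s[162] = s[2] = 20.

20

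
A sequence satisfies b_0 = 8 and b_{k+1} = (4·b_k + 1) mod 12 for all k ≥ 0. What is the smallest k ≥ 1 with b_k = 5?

3

Computing terms: b_0 = 8,  b_1 = 9,  b_2 = 1,  b_3 = 5,  b_4 = 9.
Since b_4 = b_1 = 9, the sequence is eventually periodic: after a pre-period of length 1 it cycles with period 3.
The value 5 first appears (with k ≥ 1) at b_3.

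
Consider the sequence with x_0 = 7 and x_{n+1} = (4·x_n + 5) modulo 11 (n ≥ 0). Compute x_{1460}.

We have x_0 = 7; x_1 = 0; x_2 = 5; x_3 = 3; x_4 = 6; x_5 = 7.
The sequence repeats with period 5.
(1460 - 0) mod 5 = 0, so x_{1460} = x_0 = 7.

7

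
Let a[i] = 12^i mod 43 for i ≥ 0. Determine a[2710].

31

a[0] = 1, a[1] = 12, a[2] = 15, a[3] = 8, a[4] = 10, a[5] = 34, a[6] = 21, a[7] = 37, a[8] = 14, a[9] = 39, a[10] = 38, a[11] = 26, a[12] = 11, a[13] = 3, a[14] = 36, a[15] = 2, a[16] = 24, a[17] = 30, a[18] = 16, a[19] = 20, a[20] = 25, a[21] = 42, a[22] = 31, a[23] = 28, a[24] = 35, a[25] = 33, a[26] = 9, a[27] = 22, a[28] = 6, a[29] = 29, a[30] = 4, a[31] = 5, a[32] = 17, a[33] = 32, a[34] = 40, a[35] = 7, a[36] = 41, a[37] = 19, a[38] = 13, a[39] = 27, a[40] = 23, a[41] = 18, a[42] = 1.
The sequence repeats with period 42.
(2710 - 0) mod 42 = 22, so a[2710] = a[22] = 31.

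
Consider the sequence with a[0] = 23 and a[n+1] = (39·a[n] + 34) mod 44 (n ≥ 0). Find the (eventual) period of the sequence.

10

Computing terms: a[0] = 23,  a[1] = 7,  a[2] = 43,  a[3] = 39,  a[4] = 15,  a[5] = 3,  a[6] = 19,  a[7] = 27,  a[8] = 31,  a[9] = 11,  a[10] = 23.
Since a[10] = a[0] = 23, the sequence is periodic with period 10.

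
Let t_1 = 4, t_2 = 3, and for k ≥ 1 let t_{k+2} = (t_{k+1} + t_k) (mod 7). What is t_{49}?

4

We have t_1 = 4; t_2 = 3; t_3 = 0; t_4 = 3; t_5 = 3; t_6 = 6; t_7 = 2; t_8 = 1; t_9 = 3; t_{10} = 4; t_{11} = 0; t_{12} = 4; t_{13} = 4; t_{14} = 1; t_{15} = 5; t_{16} = 6; t_{17} = 4; t_{18} = 3.
The sequence repeats with period 16.
(49 - 1) mod 16 = 0, so t_{49} = t_1 = 4.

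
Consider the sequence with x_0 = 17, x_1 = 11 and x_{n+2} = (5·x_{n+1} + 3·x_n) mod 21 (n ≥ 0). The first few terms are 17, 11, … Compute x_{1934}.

1

Listing terms: x_0 = 17; x_1 = 11; x_2 = 1; x_3 = 17; x_4 = 4; x_5 = 8; x_6 = 10; x_7 = 11; x_8 = 1.
Since (x_7, x_8) = (x_1, x_2) = (11, 1) (two consecutive terms determine the rest), the sequence is eventually periodic: after a pre-period of length 1 it cycles with period 6.
For n ≥ 1, x_n depends only on (n - 1) mod 6. (1934 - 1) mod 6 = 1, so x_{1934} = x_2 = 1.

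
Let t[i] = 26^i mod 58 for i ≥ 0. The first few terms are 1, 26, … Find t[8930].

Listing terms: t[0] = 1, t[1] = 26, t[2] = 38, t[3] = 2, t[4] = 52, t[5] = 18, t[6] = 4, t[7] = 46, t[8] = 36, t[9] = 8, t[10] = 34, t[11] = 14, t[12] = 16, t[13] = 10, t[14] = 28, t[15] = 32, t[16] = 20, t[17] = 56, t[18] = 6, t[19] = 40, t[20] = 54, t[21] = 12, t[22] = 22, t[23] = 50, t[24] = 24, t[25] = 44, t[26] = 42, t[27] = 48, t[28] = 30, t[29] = 26.
Since t[29] = t[1] = 26, the sequence is eventually periodic: after a pre-period of length 1 it cycles with period 28.
For i ≥ 1, t[i] depends only on (i - 1) mod 28. (8930 - 1) mod 28 = 25, so t[8930] = t[26] = 42.

42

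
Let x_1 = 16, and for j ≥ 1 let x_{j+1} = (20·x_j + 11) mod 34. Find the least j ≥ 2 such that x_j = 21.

13

Listing terms: x_1 = 16, x_2 = 25, x_3 = 1, x_4 = 31, x_5 = 19, x_6 = 17, x_7 = 11, x_8 = 27, x_9 = 7, x_{10} = 15, x_{11} = 5, x_{12} = 9, x_{13} = 21, x_{14} = 23, x_{15} = 29, x_{16} = 13, x_{17} = 33, x_{18} = 25.
Since x_{18} = x_2 = 25, the sequence is eventually periodic: after a pre-period of length 1 it cycles with period 16.
The value 21 first appears (with j ≥ 2) at x_{13}.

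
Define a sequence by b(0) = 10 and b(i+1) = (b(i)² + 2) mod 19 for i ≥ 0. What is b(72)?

0

Computing terms: b(0) = 10; b(1) = 7; b(2) = 13; b(3) = 0; b(4) = 2; b(5) = 6; b(6) = 0.
Since b(6) = b(3) = 0, the sequence is eventually periodic: after a pre-period of length 3 it cycles with period 3.
For i ≥ 3, b(i) depends only on (i - 3) mod 3. (72 - 3) mod 3 = 0, so b(72) = b(3) = 0.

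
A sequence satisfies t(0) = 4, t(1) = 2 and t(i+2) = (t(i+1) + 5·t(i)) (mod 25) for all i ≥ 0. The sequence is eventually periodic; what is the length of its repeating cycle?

Computing terms: t(0) = 4, t(1) = 2, t(2) = 22, t(3) = 7, t(4) = 17, t(5) = 2, t(6) = 12, t(7) = 22, t(8) = 7.
Since (t(7), t(8)) = (t(2), t(3)) = (22, 7) (two consecutive terms determine the rest), the sequence is eventually periodic: after a pre-period of length 2 it cycles with period 5.

5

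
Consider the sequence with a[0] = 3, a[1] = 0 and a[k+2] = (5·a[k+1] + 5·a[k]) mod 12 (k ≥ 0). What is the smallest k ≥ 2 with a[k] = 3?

2

Listing terms: a[0] = 3,  a[1] = 0,  a[2] = 3,  a[3] = 3,  a[4] = 6,  a[5] = 9,  a[6] = 3,  a[7] = 0.
Since (a[6], a[7]) = (a[0], a[1]) = (3, 0) (two consecutive terms determine the rest), the sequence is periodic with period 6.
The value 3 first appears (with k ≥ 2) at a[2].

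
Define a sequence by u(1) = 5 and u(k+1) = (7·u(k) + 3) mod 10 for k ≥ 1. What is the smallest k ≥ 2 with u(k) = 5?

5

We have u(1) = 5, u(2) = 8, u(3) = 9, u(4) = 6, u(5) = 5.
The sequence repeats with period 4.
The value 5 next appears (with k ≥ 2) at u(5).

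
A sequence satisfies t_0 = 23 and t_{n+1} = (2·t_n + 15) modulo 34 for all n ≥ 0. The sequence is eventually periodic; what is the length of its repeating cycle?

8

Listing terms: t_0 = 23, t_1 = 27, t_2 = 1, t_3 = 17, t_4 = 15, t_5 = 11, t_6 = 3, t_7 = 21, t_8 = 23.
Since t_8 = t_0 = 23, the sequence is periodic with period 8.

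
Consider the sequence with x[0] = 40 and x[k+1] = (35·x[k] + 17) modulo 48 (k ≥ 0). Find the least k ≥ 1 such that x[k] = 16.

Computing terms: x[0] = 40,  x[1] = 25,  x[2] = 28,  x[3] = 37,  x[4] = 16,  x[5] = 1,  x[6] = 4,  x[7] = 13,  x[8] = 40.
Since x[8] = x[0] = 40, the sequence is periodic with period 8.
The value 16 first appears (with k ≥ 1) at x[4].

4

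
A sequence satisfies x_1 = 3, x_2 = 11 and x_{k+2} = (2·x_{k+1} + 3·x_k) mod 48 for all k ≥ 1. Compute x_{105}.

19

x_1 = 3,  x_2 = 11,  x_3 = 31,  x_4 = 47,  x_5 = 43,  x_6 = 35,  x_7 = 7,  x_8 = 23,  x_9 = 19,  x_{10} = 11,  x_{11} = 31.
Since (x_{10}, x_{11}) = (x_2, x_3) = (11, 31) (two consecutive terms determine the rest), the sequence is eventually periodic: after a pre-period of length 1 it cycles with period 8.
For k ≥ 2, x_k depends only on (k - 2) mod 8. (105 - 2) mod 8 = 7, so x_{105} = x_9 = 19.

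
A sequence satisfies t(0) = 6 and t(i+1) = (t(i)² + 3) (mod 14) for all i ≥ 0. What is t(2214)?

We have t(0) = 6, t(1) = 11, t(2) = 12, t(3) = 7, t(4) = 10, t(5) = 5, t(6) = 0, t(7) = 3, t(8) = 12.
Since t(8) = t(2) = 12, the sequence is eventually periodic: after a pre-period of length 2 it cycles with period 6.
For i ≥ 2, t(i) depends only on (i - 2) mod 6. (2214 - 2) mod 6 = 4, so t(2214) = t(6) = 0.

0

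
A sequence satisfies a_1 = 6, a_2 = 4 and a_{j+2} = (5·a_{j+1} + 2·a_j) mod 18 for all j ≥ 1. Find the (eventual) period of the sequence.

3

a_1 = 6, a_2 = 4, a_3 = 14, a_4 = 6, a_5 = 4.
The sequence repeats with period 3.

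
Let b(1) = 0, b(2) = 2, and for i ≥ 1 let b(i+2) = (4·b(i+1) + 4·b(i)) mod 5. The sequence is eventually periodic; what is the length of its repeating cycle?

3

b(1) = 0, b(2) = 2, b(3) = 3, b(4) = 0, b(5) = 2.
The sequence repeats with period 3.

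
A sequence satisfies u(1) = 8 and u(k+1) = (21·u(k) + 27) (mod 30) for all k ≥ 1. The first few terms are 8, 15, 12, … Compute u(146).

3

Listing terms: u(1) = 8; u(2) = 15; u(3) = 12; u(4) = 9; u(5) = 6; u(6) = 3; u(7) = 0; u(8) = 27; u(9) = 24; u(10) = 21; u(11) = 18; u(12) = 15.
Since u(12) = u(2) = 15, the sequence is eventually periodic: after a pre-period of length 1 it cycles with period 10.
For k ≥ 2, u(k) depends only on (k - 2) mod 10. (146 - 2) mod 10 = 4, so u(146) = u(6) = 3.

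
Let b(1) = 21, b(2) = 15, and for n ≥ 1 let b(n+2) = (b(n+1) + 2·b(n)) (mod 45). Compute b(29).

Listing terms: b(1) = 21, b(2) = 15, b(3) = 12, b(4) = 42, b(5) = 21, b(6) = 15.
Since (b(5), b(6)) = (b(1), b(2)) = (21, 15) (two consecutive terms determine the rest), the sequence is periodic with period 4.
(29 - 1) mod 4 = 0, so b(29) = b(1) = 21.

21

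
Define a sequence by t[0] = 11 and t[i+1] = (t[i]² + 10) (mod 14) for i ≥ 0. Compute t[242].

7

t[0] = 11,  t[1] = 5,  t[2] = 7,  t[3] = 3,  t[4] = 5.
Since t[4] = t[1] = 5, the sequence is eventually periodic: after a pre-period of length 1 it cycles with period 3.
For i ≥ 1, t[i] depends only on (i - 1) mod 3. (242 - 1) mod 3 = 1, so t[242] = t[2] = 7.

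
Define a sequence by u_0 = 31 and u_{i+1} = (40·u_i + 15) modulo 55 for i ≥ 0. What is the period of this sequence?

We have u_0 = 31,  u_1 = 45,  u_2 = 0,  u_3 = 15,  u_4 = 10,  u_5 = 30,  u_6 = 5,  u_7 = 50,  u_8 = 35,  u_9 = 40,  u_{10} = 20,  u_{11} = 45.
Since u_{11} = u_1 = 45, the sequence is eventually periodic: after a pre-period of length 1 it cycles with period 10.

10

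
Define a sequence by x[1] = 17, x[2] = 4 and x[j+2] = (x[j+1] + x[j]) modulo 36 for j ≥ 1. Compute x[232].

x[1] = 17,  x[2] = 4,  x[3] = 21,  x[4] = 25,  x[5] = 10,  x[6] = 35,  x[7] = 9,  x[8] = 8,  x[9] = 17,  x[10] = 25,  x[11] = 6,  x[12] = 31,  x[13] = 1,  x[14] = 32,  x[15] = 33,  x[16] = 29,  x[17] = 26,  x[18] = 19,  x[19] = 9,  x[20] = 28,  x[21] = 1,  x[22] = 29,  x[23] = 30,  x[24] = 23,  x[25] = 17,  x[26] = 4.
Since (x[25], x[26]) = (x[1], x[2]) = (17, 4) (two consecutive terms determine the rest), the sequence is periodic with period 24.
(232 - 1) mod 24 = 15, so x[232] = x[16] = 29.

29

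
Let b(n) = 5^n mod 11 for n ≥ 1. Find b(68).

4

b(1) = 5; b(2) = 3; b(3) = 4; b(4) = 9; b(5) = 1; b(6) = 5.
Since b(6) = b(1) = 5, the sequence is periodic with period 5.
So b(68) = b(1 + ((68-1) mod 5)) = b(3) = 4.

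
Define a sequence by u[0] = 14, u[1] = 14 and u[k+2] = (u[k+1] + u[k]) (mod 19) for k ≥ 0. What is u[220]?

13

We have u[0] = 14,  u[1] = 14,  u[2] = 9,  u[3] = 4,  u[4] = 13,  u[5] = 17,  u[6] = 11,  u[7] = 9,  u[8] = 1,  u[9] = 10,  u[10] = 11,  u[11] = 2,  u[12] = 13,  u[13] = 15,  u[14] = 9,  u[15] = 5,  u[16] = 14,  u[17] = 0,  u[18] = 14,  u[19] = 14.
Since (u[18], u[19]) = (u[0], u[1]) = (14, 14) (two consecutive terms determine the rest), the sequence is periodic with period 18.
So u[220] = u[0 + ((220-0) mod 18)] = u[4] = 13.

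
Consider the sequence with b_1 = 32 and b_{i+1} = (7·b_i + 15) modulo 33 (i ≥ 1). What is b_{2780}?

26

b_1 = 32, b_2 = 8, b_3 = 5, b_4 = 17, b_5 = 2, b_6 = 29, b_7 = 20, b_8 = 23, b_9 = 11, b_{10} = 26, b_{11} = 32.
The sequence repeats with period 10.
So b_{2780} = b_{1 + ((2780-1) mod 10)} = b_{10} = 26.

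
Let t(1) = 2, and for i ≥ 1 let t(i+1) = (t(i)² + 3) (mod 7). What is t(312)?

3

Listing terms: t(1) = 2,  t(2) = 0,  t(3) = 3,  t(4) = 5,  t(5) = 0.
Since t(5) = t(2) = 0, the sequence is eventually periodic: after a pre-period of length 1 it cycles with period 3.
For i ≥ 2, t(i) depends only on (i - 2) mod 3. (312 - 2) mod 3 = 1, so t(312) = t(3) = 3.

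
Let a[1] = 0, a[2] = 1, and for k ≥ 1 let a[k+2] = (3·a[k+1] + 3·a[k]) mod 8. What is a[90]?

3

a[1] = 0, a[2] = 1, a[3] = 3, a[4] = 4, a[5] = 5, a[6] = 3, a[7] = 0, a[8] = 1.
The sequence repeats with period 6.
(90 - 1) mod 6 = 5, so a[90] = a[6] = 3.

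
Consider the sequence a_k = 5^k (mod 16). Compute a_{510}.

9

We have a_0 = 1,  a_1 = 5,  a_2 = 9,  a_3 = 13,  a_4 = 1.
The sequence repeats with period 4.
(510 - 0) mod 4 = 2, so a_{510} = a_2 = 9.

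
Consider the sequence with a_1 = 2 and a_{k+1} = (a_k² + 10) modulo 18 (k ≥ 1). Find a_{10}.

2

Listing terms: a_1 = 2,  a_2 = 14,  a_3 = 8,  a_4 = 2.
The sequence repeats with period 3.
(10 - 1) mod 3 = 0, so a_{10} = a_1 = 2.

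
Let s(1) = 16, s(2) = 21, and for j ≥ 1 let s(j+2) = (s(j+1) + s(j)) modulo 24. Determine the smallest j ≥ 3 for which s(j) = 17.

8

s(1) = 16, s(2) = 21, s(3) = 13, s(4) = 10, s(5) = 23, s(6) = 9, s(7) = 8, s(8) = 17, s(9) = 1, s(10) = 18, s(11) = 19, s(12) = 13, s(13) = 8, s(14) = 21, s(15) = 5, s(16) = 2, s(17) = 7, s(18) = 9, s(19) = 16, s(20) = 1, s(21) = 17, s(22) = 18, s(23) = 11, s(24) = 5, s(25) = 16, s(26) = 21.
The sequence repeats with period 24.
The value 17 first appears (with j ≥ 3) at s(8).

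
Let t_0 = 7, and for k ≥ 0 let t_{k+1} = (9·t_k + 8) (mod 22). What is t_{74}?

17

Computing terms: t_0 = 7, t_1 = 5, t_2 = 9, t_3 = 1, t_4 = 17, t_5 = 7.
Since t_5 = t_0 = 7, the sequence is periodic with period 5.
So t_{74} = t_{0 + ((74-0) mod 5)} = t_4 = 17.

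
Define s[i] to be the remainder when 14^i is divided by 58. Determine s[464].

36

We have s[0] = 1, s[1] = 14, s[2] = 22, s[3] = 18, s[4] = 20, s[5] = 48, s[6] = 34, s[7] = 12, s[8] = 52, s[9] = 32, s[10] = 42, s[11] = 8, s[12] = 54, s[13] = 2, s[14] = 28, s[15] = 44, s[16] = 36, s[17] = 40, s[18] = 38, s[19] = 10, s[20] = 24, s[21] = 46, s[22] = 6, s[23] = 26, s[24] = 16, s[25] = 50, s[26] = 4, s[27] = 56, s[28] = 30, s[29] = 14.
Since s[29] = s[1] = 14, the sequence is eventually periodic: after a pre-period of length 1 it cycles with period 28.
For i ≥ 1, s[i] depends only on (i - 1) mod 28. (464 - 1) mod 28 = 15, so s[464] = s[16] = 36.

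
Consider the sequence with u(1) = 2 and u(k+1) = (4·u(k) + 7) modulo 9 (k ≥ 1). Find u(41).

0

u(1) = 2,  u(2) = 6,  u(3) = 4,  u(4) = 5,  u(5) = 0,  u(6) = 7,  u(7) = 8,  u(8) = 3,  u(9) = 1,  u(10) = 2.
The sequence repeats with period 9.
(41 - 1) mod 9 = 4, so u(41) = u(5) = 0.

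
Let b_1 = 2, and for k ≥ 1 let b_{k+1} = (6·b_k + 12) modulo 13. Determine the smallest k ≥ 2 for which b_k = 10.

Computing terms: b_1 = 2; b_2 = 11; b_3 = 0; b_4 = 12; b_5 = 6; b_6 = 9; b_7 = 1; b_8 = 5; b_9 = 3; b_{10} = 4; b_{11} = 10; b_{12} = 7; b_{13} = 2.
The sequence repeats with period 12.
The value 10 first appears (with k ≥ 2) at b_{11}.

11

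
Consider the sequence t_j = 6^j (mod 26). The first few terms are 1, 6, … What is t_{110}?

10

t_0 = 1, t_1 = 6, t_2 = 10, t_3 = 8, t_4 = 22, t_5 = 2, t_6 = 12, t_7 = 20, t_8 = 16, t_9 = 18, t_{10} = 4, t_{11} = 24, t_{12} = 14, t_{13} = 6.
Since t_{13} = t_1 = 6, the sequence is eventually periodic: after a pre-period of length 1 it cycles with period 12.
For j ≥ 1, t_j depends only on (j - 1) mod 12. (110 - 1) mod 12 = 1, so t_{110} = t_2 = 10.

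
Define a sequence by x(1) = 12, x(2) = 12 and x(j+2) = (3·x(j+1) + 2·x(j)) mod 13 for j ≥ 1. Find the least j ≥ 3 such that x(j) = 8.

x(1) = 12,  x(2) = 12,  x(3) = 8,  x(4) = 9,  x(5) = 4,  x(6) = 4,  x(7) = 7,  x(8) = 3,  x(9) = 10,  x(10) = 10,  x(11) = 11,  x(12) = 1,  x(13) = 12,  x(14) = 12.
The sequence repeats with period 12.
The value 8 first appears (with j ≥ 3) at x(3).

3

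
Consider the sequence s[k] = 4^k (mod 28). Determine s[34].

Listing terms: s[0] = 1; s[1] = 4; s[2] = 16; s[3] = 8; s[4] = 4.
Since s[4] = s[1] = 4, the sequence is eventually periodic: after a pre-period of length 1 it cycles with period 3.
For k ≥ 1, s[k] depends only on (k - 1) mod 3. (34 - 1) mod 3 = 0, so s[34] = s[1] = 4.

4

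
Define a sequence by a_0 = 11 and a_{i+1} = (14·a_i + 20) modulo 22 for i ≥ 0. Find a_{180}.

a_0 = 11; a_1 = 20; a_2 = 14; a_3 = 18; a_4 = 8; a_5 = 0; a_6 = 20.
Since a_6 = a_1 = 20, the sequence is eventually periodic: after a pre-period of length 1 it cycles with period 5.
For i ≥ 1, a_i depends only on (i - 1) mod 5. (180 - 1) mod 5 = 4, so a_{180} = a_5 = 0.

0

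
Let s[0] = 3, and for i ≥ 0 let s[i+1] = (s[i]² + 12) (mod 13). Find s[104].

11

Computing terms: s[0] = 3; s[1] = 8; s[2] = 11; s[3] = 3.
Since s[3] = s[0] = 3, the sequence is periodic with period 3.
So s[104] = s[0 + ((104-0) mod 3)] = s[2] = 11.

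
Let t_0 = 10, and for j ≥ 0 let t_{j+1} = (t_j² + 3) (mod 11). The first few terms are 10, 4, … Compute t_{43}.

4

Listing terms: t_0 = 10; t_1 = 4; t_2 = 8; t_3 = 1; t_4 = 4.
Since t_4 = t_1 = 4, the sequence is eventually periodic: after a pre-period of length 1 it cycles with period 3.
For j ≥ 1, t_j depends only on (j - 1) mod 3. (43 - 1) mod 3 = 0, so t_{43} = t_1 = 4.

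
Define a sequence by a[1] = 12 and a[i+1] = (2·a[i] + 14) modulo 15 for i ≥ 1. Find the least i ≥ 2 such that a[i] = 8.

2

a[1] = 12; a[2] = 8; a[3] = 0; a[4] = 14; a[5] = 12.
Since a[5] = a[1] = 12, the sequence is periodic with period 4.
The value 8 first appears (with i ≥ 2) at a[2].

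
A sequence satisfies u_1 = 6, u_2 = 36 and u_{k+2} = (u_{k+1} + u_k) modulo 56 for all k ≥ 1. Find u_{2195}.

0

Listing terms: u_1 = 6,  u_2 = 36,  u_3 = 42,  u_4 = 22,  u_5 = 8,  u_6 = 30,  u_7 = 38,  u_8 = 12,  u_9 = 50,  u_{10} = 6,  u_{11} = 0,  u_{12} = 6,  u_{13} = 6,  u_{14} = 12,  u_{15} = 18,  u_{16} = 30,  u_{17} = 48,  u_{18} = 22,  u_{19} = 14,  u_{20} = 36,  u_{21} = 50,  u_{22} = 30,  u_{23} = 24,  u_{24} = 54,  u_{25} = 22,  u_{26} = 20,  u_{27} = 42,  u_{28} = 6,  u_{29} = 48,  u_{30} = 54,  u_{31} = 46,  u_{32} = 44,  u_{33} = 34,  u_{34} = 22,  u_{35} = 0,  u_{36} = 22,  u_{37} = 22,  u_{38} = 44,  u_{39} = 10,  u_{40} = 54,  u_{41} = 8,  u_{42} = 6,  u_{43} = 14,  u_{44} = 20,  u_{45} = 34,  u_{46} = 54,  u_{47} = 32,  u_{48} = 30,  u_{49} = 6,  u_{50} = 36.
The sequence repeats with period 48.
(2195 - 1) mod 48 = 34, so u_{2195} = u_{35} = 0.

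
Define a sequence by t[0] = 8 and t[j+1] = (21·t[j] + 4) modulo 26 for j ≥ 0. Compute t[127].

20

Computing terms: t[0] = 8; t[1] = 16; t[2] = 2; t[3] = 20; t[4] = 8.
The sequence repeats with period 4.
(127 - 0) mod 4 = 3, so t[127] = t[3] = 20.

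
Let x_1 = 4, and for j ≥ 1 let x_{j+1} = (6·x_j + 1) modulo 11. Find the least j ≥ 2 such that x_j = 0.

x_1 = 4; x_2 = 3; x_3 = 8; x_4 = 5; x_5 = 9; x_6 = 0; x_7 = 1; x_8 = 7; x_9 = 10; x_{10} = 6; x_{11} = 4.
Since x_{11} = x_1 = 4, the sequence is periodic with period 10.
The value 0 first appears (with j ≥ 2) at x_6.

6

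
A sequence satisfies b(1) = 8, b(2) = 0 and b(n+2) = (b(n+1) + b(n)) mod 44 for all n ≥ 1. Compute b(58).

20

Computing terms: b(1) = 8, b(2) = 0, b(3) = 8, b(4) = 8, b(5) = 16, b(6) = 24, b(7) = 40, b(8) = 20, b(9) = 16, b(10) = 36, b(11) = 8, b(12) = 0.
The sequence repeats with period 10.
So b(58) = b(1 + ((58-1) mod 10)) = b(8) = 20.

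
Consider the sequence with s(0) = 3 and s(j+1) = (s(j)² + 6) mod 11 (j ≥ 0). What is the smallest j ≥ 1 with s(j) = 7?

Listing terms: s(0) = 3; s(1) = 4; s(2) = 0; s(3) = 6; s(4) = 9; s(5) = 10; s(6) = 7; s(7) = 0.
Since s(7) = s(2) = 0, the sequence is eventually periodic: after a pre-period of length 2 it cycles with period 5.
The value 7 first appears (with j ≥ 1) at s(6).

6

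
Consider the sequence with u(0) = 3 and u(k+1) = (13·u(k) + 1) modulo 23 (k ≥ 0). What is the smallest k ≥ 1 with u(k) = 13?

u(0) = 3; u(1) = 17; u(2) = 15; u(3) = 12; u(4) = 19; u(5) = 18; u(6) = 5; u(7) = 20; u(8) = 8; u(9) = 13; u(10) = 9; u(11) = 3.
Since u(11) = u(0) = 3, the sequence is periodic with period 11.
The value 13 first appears (with k ≥ 1) at u(9).

9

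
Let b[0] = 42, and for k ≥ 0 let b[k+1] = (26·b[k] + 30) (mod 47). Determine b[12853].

Listing terms: b[0] = 42; b[1] = 41; b[2] = 15; b[3] = 44; b[4] = 46; b[5] = 4; b[6] = 40; b[7] = 36; b[8] = 26; b[9] = 1; b[10] = 9; b[11] = 29; b[12] = 32; b[13] = 16; b[14] = 23; b[15] = 17; b[16] = 2; b[17] = 35; b[18] = 0; b[19] = 30; b[20] = 11; b[21] = 34; b[22] = 21; b[23] = 12; b[24] = 13; b[25] = 39; b[26] = 10; b[27] = 8; b[28] = 3; b[29] = 14; b[30] = 18; b[31] = 28; b[32] = 6; b[33] = 45; b[34] = 25; b[35] = 22; b[36] = 38; b[37] = 31; b[38] = 37; b[39] = 5; b[40] = 19; b[41] = 7; b[42] = 24; b[43] = 43; b[44] = 20; b[45] = 33; b[46] = 42.
The sequence repeats with period 46.
So b[12853] = b[0 + ((12853-0) mod 46)] = b[19] = 30.

30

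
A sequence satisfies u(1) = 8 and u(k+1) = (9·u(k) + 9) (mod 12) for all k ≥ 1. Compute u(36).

3

Computing terms: u(1) = 8, u(2) = 9, u(3) = 6, u(4) = 3, u(5) = 0, u(6) = 9.
Since u(6) = u(2) = 9, the sequence is eventually periodic: after a pre-period of length 1 it cycles with period 4.
For k ≥ 2, u(k) depends only on (k - 2) mod 4. (36 - 2) mod 4 = 2, so u(36) = u(4) = 3.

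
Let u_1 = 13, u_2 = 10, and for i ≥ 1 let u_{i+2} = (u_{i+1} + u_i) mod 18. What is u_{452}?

Listing terms: u_1 = 13,  u_2 = 10,  u_3 = 5,  u_4 = 15,  u_5 = 2,  u_6 = 17,  u_7 = 1,  u_8 = 0,  u_9 = 1,  u_{10} = 1,  u_{11} = 2,  u_{12} = 3,  u_{13} = 5,  u_{14} = 8,  u_{15} = 13,  u_{16} = 3,  u_{17} = 16,  u_{18} = 1,  u_{19} = 17,  u_{20} = 0,  u_{21} = 17,  u_{22} = 17,  u_{23} = 16,  u_{24} = 15,  u_{25} = 13,  u_{26} = 10.
The sequence repeats with period 24.
(452 - 1) mod 24 = 19, so u_{452} = u_{20} = 0.

0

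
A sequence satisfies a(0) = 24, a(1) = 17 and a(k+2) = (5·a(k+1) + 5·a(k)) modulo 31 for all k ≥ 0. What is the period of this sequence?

We have a(0) = 24; a(1) = 17; a(2) = 19; a(3) = 25; a(4) = 3; a(5) = 16; a(6) = 2; a(7) = 28; a(8) = 26; a(9) = 22; a(10) = 23; a(11) = 8; a(12) = 0; a(13) = 9; a(14) = 14; a(15) = 22; a(16) = 25; a(17) = 18; a(18) = 29; a(19) = 18; a(20) = 18; a(21) = 25; a(22) = 29; a(23) = 22; a(24) = 7; a(25) = 21; a(26) = 16; a(27) = 30; a(28) = 13; a(29) = 29; a(30) = 24; a(31) = 17.
The sequence repeats with period 30.

30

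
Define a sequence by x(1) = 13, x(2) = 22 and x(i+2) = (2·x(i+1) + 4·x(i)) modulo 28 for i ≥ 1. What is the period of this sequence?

We have x(1) = 13; x(2) = 22; x(3) = 12; x(4) = 0; x(5) = 20; x(6) = 12; x(7) = 20; x(8) = 4; x(9) = 4; x(10) = 24; x(11) = 8; x(12) = 0; x(13) = 4; x(14) = 8; x(15) = 4; x(16) = 12; x(17) = 12; x(18) = 16; x(19) = 24; x(20) = 0; x(21) = 12; x(22) = 24; x(23) = 12; x(24) = 8; x(25) = 8; x(26) = 20; x(27) = 16; x(28) = 0; x(29) = 8; x(30) = 16; x(31) = 8; x(32) = 24; x(33) = 24; x(34) = 4; x(35) = 20; x(36) = 0; x(37) = 24; x(38) = 20; x(39) = 24; x(40) = 16; x(41) = 16; x(42) = 12; x(43) = 4; x(44) = 0; x(45) = 16; x(46) = 4; x(47) = 16; x(48) = 20; x(49) = 20; x(50) = 8; x(51) = 12; x(52) = 0.
Since (x(51), x(52)) = (x(3), x(4)) = (12, 0) (two consecutive terms determine the rest), the sequence is eventually periodic: after a pre-period of length 2 it cycles with period 48.

48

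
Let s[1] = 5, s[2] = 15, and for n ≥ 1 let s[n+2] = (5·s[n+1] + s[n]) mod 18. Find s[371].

Computing terms: s[1] = 5, s[2] = 15, s[3] = 8, s[4] = 1, s[5] = 13, s[6] = 12, s[7] = 1, s[8] = 17, s[9] = 14, s[10] = 15, s[11] = 17, s[12] = 10, s[13] = 13, s[14] = 3, s[15] = 10, s[16] = 17, s[17] = 5, s[18] = 6, s[19] = 17, s[20] = 1, s[21] = 4, s[22] = 3, s[23] = 1, s[24] = 8, s[25] = 5, s[26] = 15.
The sequence repeats with period 24.
So s[371] = s[1 + ((371-1) mod 24)] = s[11] = 17.

17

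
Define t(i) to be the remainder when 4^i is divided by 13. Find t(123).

12

Computing terms: t(1) = 4, t(2) = 3, t(3) = 12, t(4) = 9, t(5) = 10, t(6) = 1, t(7) = 4.
Since t(7) = t(1) = 4, the sequence is periodic with period 6.
(123 - 1) mod 6 = 2, so t(123) = t(3) = 12.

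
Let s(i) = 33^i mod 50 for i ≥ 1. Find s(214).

29

Listing terms: s(1) = 33, s(2) = 39, s(3) = 37, s(4) = 21, s(5) = 43, s(6) = 19, s(7) = 27, s(8) = 41, s(9) = 3, s(10) = 49, s(11) = 17, s(12) = 11, s(13) = 13, s(14) = 29, s(15) = 7, s(16) = 31, s(17) = 23, s(18) = 9, s(19) = 47, s(20) = 1, s(21) = 33.
Since s(21) = s(1) = 33, the sequence is periodic with period 20.
So s(214) = s(1 + ((214-1) mod 20)) = s(14) = 29.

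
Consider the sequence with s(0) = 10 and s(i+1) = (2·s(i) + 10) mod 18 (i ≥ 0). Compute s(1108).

Listing terms: s(0) = 10, s(1) = 12, s(2) = 16, s(3) = 6, s(4) = 4, s(5) = 0, s(6) = 10.
Since s(6) = s(0) = 10, the sequence is periodic with period 6.
So s(1108) = s(0 + ((1108-0) mod 6)) = s(4) = 4.

4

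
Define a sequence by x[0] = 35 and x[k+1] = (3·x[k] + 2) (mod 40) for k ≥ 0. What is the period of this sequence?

4

We have x[0] = 35,  x[1] = 27,  x[2] = 3,  x[3] = 11,  x[4] = 35.
Since x[4] = x[0] = 35, the sequence is periodic with period 4.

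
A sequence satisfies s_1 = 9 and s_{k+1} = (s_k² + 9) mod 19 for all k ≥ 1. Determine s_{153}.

15

We have s_1 = 9; s_2 = 14; s_3 = 15; s_4 = 6; s_5 = 7; s_6 = 1; s_7 = 10; s_8 = 14.
Since s_8 = s_2 = 14, the sequence is eventually periodic: after a pre-period of length 1 it cycles with period 6.
For k ≥ 2, s_k depends only on (k - 2) mod 6. (153 - 2) mod 6 = 1, so s_{153} = s_3 = 15.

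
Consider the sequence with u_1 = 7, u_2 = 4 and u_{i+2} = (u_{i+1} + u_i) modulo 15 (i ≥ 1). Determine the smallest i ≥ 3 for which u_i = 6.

12

Listing terms: u_1 = 7, u_2 = 4, u_3 = 11, u_4 = 0, u_5 = 11, u_6 = 11, u_7 = 7, u_8 = 3, u_9 = 10, u_{10} = 13, u_{11} = 8, u_{12} = 6, u_{13} = 14, u_{14} = 5, u_{15} = 4, u_{16} = 9, u_{17} = 13, u_{18} = 7, u_{19} = 5, u_{20} = 12, u_{21} = 2, u_{22} = 14, u_{23} = 1, u_{24} = 0, u_{25} = 1, u_{26} = 1, u_{27} = 2, u_{28} = 3, u_{29} = 5, u_{30} = 8, u_{31} = 13, u_{32} = 6, u_{33} = 4, u_{34} = 10, u_{35} = 14, u_{36} = 9, u_{37} = 8, u_{38} = 2, u_{39} = 10, u_{40} = 12, u_{41} = 7, u_{42} = 4.
Since (u_{41}, u_{42}) = (u_1, u_2) = (7, 4) (two consecutive terms determine the rest), the sequence is periodic with period 40.
The value 6 first appears (with i ≥ 3) at u_{12}.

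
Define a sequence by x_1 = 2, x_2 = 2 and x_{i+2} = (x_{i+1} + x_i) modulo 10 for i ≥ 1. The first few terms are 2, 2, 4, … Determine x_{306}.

Computing terms: x_1 = 2, x_2 = 2, x_3 = 4, x_4 = 6, x_5 = 0, x_6 = 6, x_7 = 6, x_8 = 2, x_9 = 8, x_{10} = 0, x_{11} = 8, x_{12} = 8, x_{13} = 6, x_{14} = 4, x_{15} = 0, x_{16} = 4, x_{17} = 4, x_{18} = 8, x_{19} = 2, x_{20} = 0, x_{21} = 2, x_{22} = 2.
Since (x_{21}, x_{22}) = (x_1, x_2) = (2, 2) (two consecutive terms determine the rest), the sequence is periodic with period 20.
(306 - 1) mod 20 = 5, so x_{306} = x_6 = 6.

6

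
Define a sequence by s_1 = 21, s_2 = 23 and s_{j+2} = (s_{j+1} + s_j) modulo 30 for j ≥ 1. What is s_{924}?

We have s_1 = 21; s_2 = 23; s_3 = 14; s_4 = 7; s_5 = 21; s_6 = 28; s_7 = 19; s_8 = 17; s_9 = 6; s_{10} = 23; s_{11} = 29; s_{12} = 22; s_{13} = 21; s_{14} = 13; s_{15} = 4; s_{16} = 17; s_{17} = 21; s_{18} = 8; s_{19} = 29; s_{20} = 7; s_{21} = 6; s_{22} = 13; s_{23} = 19; s_{24} = 2; s_{25} = 21; s_{26} = 23.
The sequence repeats with period 24.
So s_{924} = s_{1 + ((924-1) mod 24)} = s_{12} = 22.

22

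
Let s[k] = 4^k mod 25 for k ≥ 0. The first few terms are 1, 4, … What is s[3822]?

Listing terms: s[0] = 1,  s[1] = 4,  s[2] = 16,  s[3] = 14,  s[4] = 6,  s[5] = 24,  s[6] = 21,  s[7] = 9,  s[8] = 11,  s[9] = 19,  s[10] = 1.
The sequence repeats with period 10.
So s[3822] = s[0 + ((3822-0) mod 10)] = s[2] = 16.

16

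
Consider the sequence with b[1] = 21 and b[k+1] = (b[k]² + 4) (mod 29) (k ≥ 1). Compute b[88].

b[1] = 21, b[2] = 10, b[3] = 17, b[4] = 3, b[5] = 13, b[6] = 28, b[7] = 5, b[8] = 0, b[9] = 4, b[10] = 20, b[11] = 27, b[12] = 8, b[13] = 10.
Since b[13] = b[2] = 10, the sequence is eventually periodic: after a pre-period of length 1 it cycles with period 11.
For k ≥ 2, b[k] depends only on (k - 2) mod 11. (88 - 2) mod 11 = 9, so b[88] = b[11] = 27.

27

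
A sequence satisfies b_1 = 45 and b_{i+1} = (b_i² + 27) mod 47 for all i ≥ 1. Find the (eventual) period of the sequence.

13

Listing terms: b_1 = 45; b_2 = 31; b_3 = 1; b_4 = 28; b_5 = 12; b_6 = 30; b_7 = 34; b_8 = 8; b_9 = 44; b_{10} = 36; b_{11} = 7; b_{12} = 29; b_{13} = 22; b_{14} = 41; b_{15} = 16; b_{16} = 1.
Since b_{16} = b_3 = 1, the sequence is eventually periodic: after a pre-period of length 2 it cycles with period 13.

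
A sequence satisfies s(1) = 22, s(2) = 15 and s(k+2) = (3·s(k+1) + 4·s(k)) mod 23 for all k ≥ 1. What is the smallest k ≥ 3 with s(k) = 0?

5

We have s(1) = 22,  s(2) = 15,  s(3) = 18,  s(4) = 22,  s(5) = 0,  s(6) = 19,  s(7) = 11,  s(8) = 17,  s(9) = 3,  s(10) = 8,  s(11) = 13,  s(12) = 2,  s(13) = 12,  s(14) = 21,  s(15) = 19,  s(16) = 3,  s(17) = 16,  s(18) = 14,  s(19) = 14,  s(20) = 6,  s(21) = 5,  s(22) = 16,  s(23) = 22,  s(24) = 15.
Since (s(23), s(24)) = (s(1), s(2)) = (22, 15) (two consecutive terms determine the rest), the sequence is periodic with period 22.
The value 0 first appears (with k ≥ 3) at s(5).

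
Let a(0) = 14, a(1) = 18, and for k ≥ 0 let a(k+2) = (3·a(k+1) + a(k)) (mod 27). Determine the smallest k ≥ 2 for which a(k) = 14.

2

Computing terms: a(0) = 14, a(1) = 18, a(2) = 14, a(3) = 6, a(4) = 5, a(5) = 21, a(6) = 14, a(7) = 9, a(8) = 14, a(9) = 24, a(10) = 5, a(11) = 12, a(12) = 14, a(13) = 0, a(14) = 14, a(15) = 15, a(16) = 5, a(17) = 3, a(18) = 14, a(19) = 18.
Since (a(18), a(19)) = (a(0), a(1)) = (14, 18) (two consecutive terms determine the rest), the sequence is periodic with period 18.
The value 14 first appears (with k ≥ 2) at a(2).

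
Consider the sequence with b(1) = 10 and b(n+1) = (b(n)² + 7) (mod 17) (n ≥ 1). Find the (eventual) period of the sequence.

We have b(1) = 10,  b(2) = 5,  b(3) = 15,  b(4) = 11,  b(5) = 9,  b(6) = 3,  b(7) = 16,  b(8) = 8,  b(9) = 3.
Since b(9) = b(6) = 3, the sequence is eventually periodic: after a pre-period of length 5 it cycles with period 3.

3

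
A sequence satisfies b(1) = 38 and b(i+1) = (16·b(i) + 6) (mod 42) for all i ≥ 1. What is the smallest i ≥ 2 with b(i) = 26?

Listing terms: b(1) = 38; b(2) = 26; b(3) = 2; b(4) = 38.
Since b(4) = b(1) = 38, the sequence is periodic with period 3.
The value 26 first appears (with i ≥ 2) at b(2).

2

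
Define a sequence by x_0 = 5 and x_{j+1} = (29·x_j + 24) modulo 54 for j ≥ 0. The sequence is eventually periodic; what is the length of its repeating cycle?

Listing terms: x_0 = 5; x_1 = 7; x_2 = 11; x_3 = 19; x_4 = 35; x_5 = 13; x_6 = 23; x_7 = 43; x_8 = 29; x_9 = 1; x_{10} = 53; x_{11} = 49; x_{12} = 41; x_{13} = 25; x_{14} = 47; x_{15} = 37; x_{16} = 17; x_{17} = 31; x_{18} = 5.
The sequence repeats with period 18.

18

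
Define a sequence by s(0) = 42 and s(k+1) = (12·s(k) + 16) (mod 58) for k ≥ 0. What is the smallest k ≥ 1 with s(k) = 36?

s(0) = 42; s(1) = 56; s(2) = 50; s(3) = 36; s(4) = 42.
The sequence repeats with period 4.
The value 36 first appears (with k ≥ 1) at s(3).

3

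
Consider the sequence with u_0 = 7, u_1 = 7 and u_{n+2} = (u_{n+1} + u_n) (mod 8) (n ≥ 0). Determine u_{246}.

We have u_0 = 7, u_1 = 7, u_2 = 6, u_3 = 5, u_4 = 3, u_5 = 0, u_6 = 3, u_7 = 3, u_8 = 6, u_9 = 1, u_{10} = 7, u_{11} = 0, u_{12} = 7, u_{13} = 7.
Since (u_{12}, u_{13}) = (u_0, u_1) = (7, 7) (two consecutive terms determine the rest), the sequence is periodic with period 12.
So u_{246} = u_{0 + ((246-0) mod 12)} = u_6 = 3.

3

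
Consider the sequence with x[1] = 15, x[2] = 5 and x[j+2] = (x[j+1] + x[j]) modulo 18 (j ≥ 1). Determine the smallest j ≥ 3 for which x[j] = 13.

14

x[1] = 15,  x[2] = 5,  x[3] = 2,  x[4] = 7,  x[5] = 9,  x[6] = 16,  x[7] = 7,  x[8] = 5,  x[9] = 12,  x[10] = 17,  x[11] = 11,  x[12] = 10,  x[13] = 3,  x[14] = 13,  x[15] = 16,  x[16] = 11,  x[17] = 9,  x[18] = 2,  x[19] = 11,  x[20] = 13,  x[21] = 6,  x[22] = 1,  x[23] = 7,  x[24] = 8,  x[25] = 15,  x[26] = 5.
Since (x[25], x[26]) = (x[1], x[2]) = (15, 5) (two consecutive terms determine the rest), the sequence is periodic with period 24.
The value 13 first appears (with j ≥ 3) at x[14].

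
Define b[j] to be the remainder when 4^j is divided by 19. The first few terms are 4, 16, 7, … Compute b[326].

16

b[1] = 4,  b[2] = 16,  b[3] = 7,  b[4] = 9,  b[5] = 17,  b[6] = 11,  b[7] = 6,  b[8] = 5,  b[9] = 1,  b[10] = 4.
Since b[10] = b[1] = 4, the sequence is periodic with period 9.
So b[326] = b[1 + ((326-1) mod 9)] = b[2] = 16.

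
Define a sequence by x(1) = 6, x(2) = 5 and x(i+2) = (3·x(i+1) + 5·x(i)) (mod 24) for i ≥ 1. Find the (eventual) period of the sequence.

12

Computing terms: x(1) = 6,  x(2) = 5,  x(3) = 21,  x(4) = 16,  x(5) = 9,  x(6) = 11,  x(7) = 6,  x(8) = 1,  x(9) = 9,  x(10) = 8,  x(11) = 21,  x(12) = 7,  x(13) = 6,  x(14) = 5.
The sequence repeats with period 12.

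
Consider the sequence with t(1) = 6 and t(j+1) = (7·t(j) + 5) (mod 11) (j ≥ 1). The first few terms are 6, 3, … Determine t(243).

4

Computing terms: t(1) = 6,  t(2) = 3,  t(3) = 4,  t(4) = 0,  t(5) = 5,  t(6) = 7,  t(7) = 10,  t(8) = 9,  t(9) = 2,  t(10) = 8,  t(11) = 6.
Since t(11) = t(1) = 6, the sequence is periodic with period 10.
(243 - 1) mod 10 = 2, so t(243) = t(3) = 4.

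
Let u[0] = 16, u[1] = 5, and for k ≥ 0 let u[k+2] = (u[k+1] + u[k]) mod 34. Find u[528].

16

We have u[0] = 16; u[1] = 5; u[2] = 21; u[3] = 26; u[4] = 13; u[5] = 5; u[6] = 18; u[7] = 23; u[8] = 7; u[9] = 30; u[10] = 3; u[11] = 33; u[12] = 2; u[13] = 1; u[14] = 3; u[15] = 4; u[16] = 7; u[17] = 11; u[18] = 18; u[19] = 29; u[20] = 13; u[21] = 8; u[22] = 21; u[23] = 29; u[24] = 16; u[25] = 11; u[26] = 27; u[27] = 4; u[28] = 31; u[29] = 1; u[30] = 32; u[31] = 33; u[32] = 31; u[33] = 30; u[34] = 27; u[35] = 23; u[36] = 16; u[37] = 5.
Since (u[36], u[37]) = (u[0], u[1]) = (16, 5) (two consecutive terms determine the rest), the sequence is periodic with period 36.
(528 - 0) mod 36 = 24, so u[528] = u[24] = 16.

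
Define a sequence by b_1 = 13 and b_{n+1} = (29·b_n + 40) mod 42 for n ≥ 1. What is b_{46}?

We have b_1 = 13,  b_2 = 39,  b_3 = 37,  b_4 = 21,  b_5 = 19,  b_6 = 3,  b_7 = 1,  b_8 = 27,  b_9 = 25,  b_{10} = 9,  b_{11} = 7,  b_{12} = 33,  b_{13} = 31,  b_{14} = 15,  b_{15} = 13.
The sequence repeats with period 14.
(46 - 1) mod 14 = 3, so b_{46} = b_4 = 21.

21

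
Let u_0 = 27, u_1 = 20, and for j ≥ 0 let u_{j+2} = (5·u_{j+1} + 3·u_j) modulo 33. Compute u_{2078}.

13

u_0 = 27, u_1 = 20, u_2 = 16, u_3 = 8, u_4 = 22, u_5 = 2, u_6 = 10, u_7 = 23, u_8 = 13, u_9 = 2, u_{10} = 16, u_{11} = 20, u_{12} = 16.
Since (u_{11}, u_{12}) = (u_1, u_2) = (20, 16) (two consecutive terms determine the rest), the sequence is eventually periodic: after a pre-period of length 1 it cycles with period 10.
For j ≥ 1, u_j depends only on (j - 1) mod 10. (2078 - 1) mod 10 = 7, so u_{2078} = u_8 = 13.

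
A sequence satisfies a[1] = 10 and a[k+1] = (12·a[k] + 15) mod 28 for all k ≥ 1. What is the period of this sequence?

Computing terms: a[1] = 10,  a[2] = 23,  a[3] = 11,  a[4] = 7,  a[5] = 15,  a[6] = 27,  a[7] = 3,  a[8] = 23.
Since a[8] = a[2] = 23, the sequence is eventually periodic: after a pre-period of length 1 it cycles with period 6.

6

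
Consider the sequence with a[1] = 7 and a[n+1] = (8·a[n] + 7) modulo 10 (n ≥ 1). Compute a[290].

3

a[1] = 7,  a[2] = 3,  a[3] = 1,  a[4] = 5,  a[5] = 7.
The sequence repeats with period 4.
So a[290] = a[1 + ((290-1) mod 4)] = a[2] = 3.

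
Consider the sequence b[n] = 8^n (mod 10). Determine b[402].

b[0] = 1, b[1] = 8, b[2] = 4, b[3] = 2, b[4] = 6, b[5] = 8.
Since b[5] = b[1] = 8, the sequence is eventually periodic: after a pre-period of length 1 it cycles with period 4.
For n ≥ 1, b[n] depends only on (n - 1) mod 4. (402 - 1) mod 4 = 1, so b[402] = b[2] = 4.

4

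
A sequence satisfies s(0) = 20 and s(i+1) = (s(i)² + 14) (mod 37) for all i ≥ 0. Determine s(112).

2

s(0) = 20, s(1) = 7, s(2) = 26, s(3) = 24, s(4) = 35, s(5) = 18, s(6) = 5, s(7) = 2, s(8) = 18.
Since s(8) = s(5) = 18, the sequence is eventually periodic: after a pre-period of length 5 it cycles with period 3.
For i ≥ 5, s(i) depends only on (i - 5) mod 3. (112 - 5) mod 3 = 2, so s(112) = s(7) = 2.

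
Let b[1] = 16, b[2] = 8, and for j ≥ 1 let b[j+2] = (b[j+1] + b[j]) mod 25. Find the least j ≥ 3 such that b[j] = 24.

Listing terms: b[1] = 16,  b[2] = 8,  b[3] = 24,  b[4] = 7,  b[5] = 6,  b[6] = 13,  b[7] = 19,  b[8] = 7,  b[9] = 1,  b[10] = 8,  b[11] = 9,  b[12] = 17,  b[13] = 1,  b[14] = 18,  b[15] = 19,  b[16] = 12,  b[17] = 6,  b[18] = 18,  b[19] = 24,  b[20] = 17,  b[21] = 16,  b[22] = 8.
The sequence repeats with period 20.
The value 24 first appears (with j ≥ 3) at b[3].

3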